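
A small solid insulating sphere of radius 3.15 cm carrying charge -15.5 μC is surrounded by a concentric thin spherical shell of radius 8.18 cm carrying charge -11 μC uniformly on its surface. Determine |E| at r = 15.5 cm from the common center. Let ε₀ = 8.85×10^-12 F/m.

E ≈ 9.92×10^6 N/C

Take a concentric spherical Gaussian surface of radius r = 15.5 cm (r > 8.18 cm, enclosing both).
Q_enc = (-15.5 μC) + (-11 μC) = -2.65e-5 C.
Gauss's law: E·4πr² = Q_enc/ε₀.
E = |Q_enc|/(4πε₀r²) = (2.65e-5)/(4π·8.85×10^-12·(0.155)²) = 9.92×10^6 N/C.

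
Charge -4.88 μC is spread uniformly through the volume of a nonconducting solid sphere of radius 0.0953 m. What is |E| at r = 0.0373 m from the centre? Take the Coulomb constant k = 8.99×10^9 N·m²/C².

E ≈ 1.89e6 V/m

Symmetry ⇒ E = E(r) r̂. Gaussian sphere of radius r = 0.0373 m (r < R).
Only the charge within r is enclosed: Q_enc = Q·(r/R)³ = (-4.88 μC)·(0.0373 m/0.0953 m)³ = -2.926×10^-7 C.
By Gauss's law, ∮E·dA = E·4πr² = Q_enc/ε₀.
E = k|Q_enc|/r² = (8.99×10^9)(2.926×10^-7)/(0.0373)² = 1.89×10^6 N/C.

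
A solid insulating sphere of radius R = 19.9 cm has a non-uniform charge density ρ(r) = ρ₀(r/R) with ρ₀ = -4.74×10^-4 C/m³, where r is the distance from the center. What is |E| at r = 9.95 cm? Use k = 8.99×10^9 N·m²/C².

Use a concentric Gaussian sphere at r = 9.95 cm (r < R).
Integrate the density: Q_enc = 4π ∫₀^r ρ₀(r'/R)^1 r'² dr' = 4πρ₀ r^4/(4·R) = -7.334e-7 C.
Gauss's law: E·4πr² = Q_enc/ε₀.
E = k|Q_enc|/r² = (8.99×10^9)(7.334×10^-7)/(0.0995)² = 6.66×10^5 N/C.

|E| ≈ 6.66×10^5 N/C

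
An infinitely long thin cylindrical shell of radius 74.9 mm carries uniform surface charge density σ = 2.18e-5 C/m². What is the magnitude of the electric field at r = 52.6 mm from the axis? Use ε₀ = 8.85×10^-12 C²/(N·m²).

By cylindrical symmetry E is radial; use a coaxial Gaussian cylinder of radius 52.6 mm and length L (r < 74.9 mm, inside the shell).
No charge is enclosed, so Gauss's law gives E·2πrL = 0 ⇒ E = 0.

E = 0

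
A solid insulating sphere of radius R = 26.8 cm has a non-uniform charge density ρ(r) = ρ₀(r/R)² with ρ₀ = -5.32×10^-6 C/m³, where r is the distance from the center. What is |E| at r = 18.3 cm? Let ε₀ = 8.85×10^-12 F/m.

Symmetry ⇒ E = E(r) r̂. Gaussian sphere of radius r = 18.3 cm (r < R).
Integrate the density: Q_enc = 4π ∫₀^r ρ₀(r'/R)^2 r'² dr' = 4πρ₀ r^5/(5·R²) = -3.821×10^-8 C.
Gauss's law: E·4πr² = Q_enc/ε₀.
E = |Q_enc|/(4πε₀r²) = (3.821×10^-8)/(4π·8.85×10^-12·(0.183)²) = 1.03e4 N/C.

1.03×10^4 V/m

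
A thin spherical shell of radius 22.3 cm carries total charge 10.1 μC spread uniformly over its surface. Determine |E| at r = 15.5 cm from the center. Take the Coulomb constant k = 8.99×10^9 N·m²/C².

By spherical symmetry E is radial; choose a Gaussian sphere of radius r = 15.5 cm (inside the shell, r < 22.3 cm).
No charge lies within this surface, so Q_enc = 0 and Gauss's law gives E·4πr² = 0 ⇒ E = 0.

|E| = 0 V/m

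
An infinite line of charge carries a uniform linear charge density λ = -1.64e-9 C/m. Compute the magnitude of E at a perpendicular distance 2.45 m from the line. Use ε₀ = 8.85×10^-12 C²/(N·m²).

|E| ≈ 12 N/C

Take a coaxial cylindrical Gaussian surface of radius r = 2.45 m and length L.
Q_enc = λL, so λ_enc = -1.64×10^-9 C/m.
By Gauss's law (flux through the curved wall only), E·2πrL = λ_enc L/ε₀.
E = |λ_enc|/(2πε₀r) = (1.64×10^-9)/(2π·8.85×10^-12·2.45) = 12 N/C.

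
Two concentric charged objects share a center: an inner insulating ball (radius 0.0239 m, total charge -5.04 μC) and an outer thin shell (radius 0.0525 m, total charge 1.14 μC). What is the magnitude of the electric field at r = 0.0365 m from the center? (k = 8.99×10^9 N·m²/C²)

E = 3.40×10^7 V/m

Symmetry ⇒ E = E(r) r̂. Gaussian sphere of radius r = 0.0365 m (between the bodies, 0.0239 m < r < 0.0525 m).
The shell at 0.0525 m lies outside the Gaussian surface, so Q_enc = -5.04 μC = -5.04×10^-6 C.
Since E is radial and uniform over the Gaussian sphere, Φ = E·4πr² = Q_enc/ε₀.
E = k|Q_enc|/r² = (8.99×10^9)(5.04×10^-6)/(0.0365)² = 3.40e7 N/C.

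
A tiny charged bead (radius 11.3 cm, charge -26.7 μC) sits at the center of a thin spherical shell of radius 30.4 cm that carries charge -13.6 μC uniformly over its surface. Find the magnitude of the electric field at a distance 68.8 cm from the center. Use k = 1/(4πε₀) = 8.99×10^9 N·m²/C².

Symmetry ⇒ E = E(r) r̂. Gaussian sphere of radius r = 68.8 cm (r > 30.4 cm, enclosing both).
Q_enc = (-26.7 μC) + (-13.6 μC) = -4.03×10^-5 C.
Gauss's law: E·4πr² = Q_enc/ε₀.
E = k|Q_enc|/r² = (8.99×10^9)(4.03×10^-5)/(0.688)² = 7.65e5 N/C.

|E| ≈ 7.65e5 N/C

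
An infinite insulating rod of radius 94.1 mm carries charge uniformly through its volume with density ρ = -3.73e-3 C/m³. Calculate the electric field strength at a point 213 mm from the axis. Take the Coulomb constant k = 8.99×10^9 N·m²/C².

Take a coaxial cylindrical Gaussian surface of radius r = 213 mm and length L (r > 94.1 mm, full cross-section enclosed).
λ_enc = ρ·πR² = (-3.73×10^-3)π(0.0941)² = -1.038×10^-4 C/m.
Since E is radial and uniform over the curved surface, Φ = E·2πrL = Q_enc/ε₀ = λ_enc L/ε₀.
E = 2k|λ_enc|/r = 2(8.99×10^9)(1.038×10^-4)/(0.213) = 8.76×10^6 N/C.

E ≈ 8.76×10^6 N/C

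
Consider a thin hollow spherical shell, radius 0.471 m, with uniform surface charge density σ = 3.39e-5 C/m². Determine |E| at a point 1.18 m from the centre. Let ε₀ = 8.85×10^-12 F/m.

E ≈ 6.10×10^5 N/C

By spherical symmetry E is radial; choose a Gaussian sphere of radius r = 1.18 m (r > 0.471 m).
The entire shell is enclosed: Q_enc = σ·4πR² = (3.39×10^-5)·4π·(0.471)² = 9.45×10^-5 C.
By Gauss's law, ∮E·dA = E·4πr² = Q_enc/ε₀.
E = |Q_enc|/(4πε₀r²) = (9.45×10^-5)/(4π·8.85×10^-12·(1.18)²) = 6.10e5 N/C.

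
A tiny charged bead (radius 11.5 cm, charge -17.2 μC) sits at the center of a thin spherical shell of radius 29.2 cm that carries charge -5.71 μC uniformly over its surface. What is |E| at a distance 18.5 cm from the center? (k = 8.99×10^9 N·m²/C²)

4.52×10^6 N/C

Take a concentric spherical Gaussian surface of radius r = 18.5 cm (between the bodies, 11.5 cm < r < 29.2 cm).
Only the inner charge is enclosed; the outer shell contributes nothing inside itself. Q_enc = -17.2 μC = -1.72e-5 C.
Since E is radial and uniform over the Gaussian sphere, Φ = E·4πr² = Q_enc/ε₀.
E = k|Q_enc|/r² = (8.99×10^9)(1.72e-5)/(0.185)² = 4.52×10^6 N/C.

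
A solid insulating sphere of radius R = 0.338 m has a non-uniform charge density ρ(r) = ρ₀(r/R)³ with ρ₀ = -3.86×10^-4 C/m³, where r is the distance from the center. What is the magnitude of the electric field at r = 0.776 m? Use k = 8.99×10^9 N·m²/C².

E ≈ 4.66×10^5 N/C

By spherical symmetry E is radial; choose a Gaussian sphere of radius r = 0.776 m (r > R, all charge enclosed).
Q_enc = 4π ∫₀^R ρ₀(r'/R)^3 r'² dr' = 4πρ₀R³/6 = -3.122e-5 C.
Gauss's law: E·4πr² = Q_enc/ε₀.
E = k|Q_enc|/r² = (8.99×10^9)(3.122×10^-5)/(0.776)² = 4.66×10^5 N/C.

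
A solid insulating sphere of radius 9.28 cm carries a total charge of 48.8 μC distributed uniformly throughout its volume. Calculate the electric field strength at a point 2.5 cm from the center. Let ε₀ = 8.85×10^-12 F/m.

Symmetry ⇒ E = E(r) r̂. Gaussian sphere of radius r = 2.5 cm (r < R).
For a uniform sphere the enclosed fraction is (r/R)³, so Q_enc = (48.8 μC)(0.025/0.0928)³ = 9.541×10^-7 C.
Gauss's law: E·4πr² = Q_enc/ε₀.
E = |Q_enc|/(4πε₀r²) = (9.541×10^-7)/(4π·8.85×10^-12·(0.025)²) = 1.37e7 N/C.

E = 1.37×10^7 N/C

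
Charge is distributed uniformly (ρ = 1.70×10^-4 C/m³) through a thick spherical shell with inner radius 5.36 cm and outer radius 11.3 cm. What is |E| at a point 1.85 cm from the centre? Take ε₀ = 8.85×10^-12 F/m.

Symmetry ⇒ E = E(r) r̂. Gaussian sphere of radius r = 1.85 cm (r < 5.36 cm, inside the empty cavity).
No charge is enclosed, so by Gauss's law E·4πr² = 0 ⇒ E = 0.

E = 0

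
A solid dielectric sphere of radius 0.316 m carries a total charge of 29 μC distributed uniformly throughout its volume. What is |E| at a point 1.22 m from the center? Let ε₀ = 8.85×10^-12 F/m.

By spherical symmetry E is radial; choose a Gaussian sphere of radius r = 1.22 m (r > R, so the entire charge is enclosed).
Q_enc = 29 μC = 2.90×10^-5 C.
By Gauss's law, ∮E·dA = E·4πr² = Q_enc/ε₀.
E = |Q_enc|/(4πε₀r²) = (2.90×10^-5)/(4π·8.85×10^-12·(1.22)²) = 1.75×10^5 N/C.

E = 1.75×10^5 N/C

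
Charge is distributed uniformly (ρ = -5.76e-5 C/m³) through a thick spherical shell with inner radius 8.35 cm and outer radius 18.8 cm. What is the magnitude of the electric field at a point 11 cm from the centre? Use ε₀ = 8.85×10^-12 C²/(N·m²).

|E| ≈ 1.34×10^5 N/C

Use a concentric Gaussian sphere at r = 11 cm (within the shell material, 8.35 cm < r < 18.8 cm).
Only the shell between 8.35 cm and r is enclosed: Q_enc = ρ·(4π/3)(r³ − a³) = (-5.76×10^-5)·(4π/3)·((0.11)³ − (0.0835)³) = -1.807e-7 C.
Applying ∮E·dA = Q_enc/ε₀ with Φ = E(4πr²):
E = |Q_enc|/(4πε₀r²) = (1.807×10^-7)/(4π·8.85×10^-12·(0.11)²) = 1.34e5 N/C.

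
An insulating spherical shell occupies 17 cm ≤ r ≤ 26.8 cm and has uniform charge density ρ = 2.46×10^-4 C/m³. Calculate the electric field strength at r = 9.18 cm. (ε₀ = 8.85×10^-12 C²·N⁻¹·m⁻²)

Use a concentric Gaussian sphere at r = 9.18 cm (r < 17 cm, inside the empty cavity).
Q_enc = 0 (all charge lies at larger r); Gauss's law gives E = 0.

|E| = 0 V/m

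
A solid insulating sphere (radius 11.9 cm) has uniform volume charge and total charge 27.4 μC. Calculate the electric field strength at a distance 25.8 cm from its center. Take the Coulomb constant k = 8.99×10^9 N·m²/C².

E = 3.70e6 N/C

Use a concentric Gaussian sphere at r = 25.8 cm (r > R, so the entire charge is enclosed).
Q_enc = 27.4 μC = 2.74e-5 C.
By Gauss's law, ∮E·dA = E·4πr² = Q_enc/ε₀.
E = k|Q_enc|/r² = (8.99×10^9)(2.74×10^-5)/(0.258)² = 3.70×10^6 N/C.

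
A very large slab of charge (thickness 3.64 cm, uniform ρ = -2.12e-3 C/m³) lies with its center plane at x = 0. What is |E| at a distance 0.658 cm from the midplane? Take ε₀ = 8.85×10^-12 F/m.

By symmetry E is perpendicular to the slab. A Gaussian pillbox from −0.658 cm to +0.658 cm (face area A) lies entirely within the slab.
Q_enc = ρ·(2x)·A and flux = 2EA, so 2EA = 2ρxA/ε₀ ⇒ E = |ρ|x/ε₀.
E = (2.12×10^-3)(0.00658)/(8.85×10^-12) = 1.58×10^6 N/C.

|E| ≈ 1.58×10^6 V/m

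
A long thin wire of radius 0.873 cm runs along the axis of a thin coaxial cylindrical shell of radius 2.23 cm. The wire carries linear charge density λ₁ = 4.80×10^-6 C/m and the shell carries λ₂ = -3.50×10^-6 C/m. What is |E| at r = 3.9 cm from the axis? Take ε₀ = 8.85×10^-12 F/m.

E = 5.99e5 V/m

By cylindrical symmetry E is radial; use a coaxial Gaussian cylinder of radius 3.9 cm and length L (r > 2.23 cm, enclosing both).
λ_enc = λ₁ + λ₂ = (4.80e-6) + (-3.50e-6) = 1.30×10^-6 C/m.
Since E is radial and uniform over the curved surface, Φ = E·2πrL = Q_enc/ε₀ = λ_enc L/ε₀.
E = |λ_enc|/(2πε₀r) = (1.30e-6)/(2π·8.85×10^-12·0.039) = 5.99e5 N/C.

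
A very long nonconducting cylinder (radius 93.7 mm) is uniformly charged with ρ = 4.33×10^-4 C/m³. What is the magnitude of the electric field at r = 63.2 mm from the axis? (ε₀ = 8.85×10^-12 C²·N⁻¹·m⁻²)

By cylindrical symmetry E is radial; use a coaxial Gaussian cylinder of radius 63.2 mm and length L (r < R).
Charge inside radius r per length L is ρ·πr²·L, so λ_enc = ρπr² = 5.433×10^-6 C/m.
Applying ∮E·dA = Q_enc/ε₀ with the end caps contributing no flux:
E = |λ_enc|/(2πε₀r) = (5.433×10^-6)/(2π·8.85×10^-12·0.0632) = 1.55×10^6 N/C.

1.55×10^6 N/C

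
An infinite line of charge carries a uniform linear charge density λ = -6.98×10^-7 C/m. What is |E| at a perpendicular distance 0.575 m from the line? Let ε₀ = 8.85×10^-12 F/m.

2.18×10^4 V/m

Choose a coaxial cylinder of radius r = 0.575 m (arbitrary length L) as the Gaussian surface.
Q_enc = λL, so λ_enc = -6.98×10^-7 C/m.
Gauss's law: E·2πrL = λ_enc L/ε₀.
E = |λ_enc|/(2πε₀r) = (6.98×10^-7)/(2π·8.85×10^-12·0.575) = 2.18×10^4 N/C.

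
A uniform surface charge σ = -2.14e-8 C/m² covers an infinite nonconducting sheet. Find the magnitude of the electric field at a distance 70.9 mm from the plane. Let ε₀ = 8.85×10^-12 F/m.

E = 1.21×10^3 N/C

The symmetry is planar: E is normal to the sheet and the same magnitude on both sides. Take a pillbox straddling the sheet with end-cap area A.
Flux Φ = 2EA and Q_enc = σA, so 2EA = σA/ε₀ ⇒ E = |σ|/(2ε₀), independent of distance.
E = |σ|/(2ε₀) = (2.14×10^-8)/(2·8.85×10^-12) = 1.21e3 N/C.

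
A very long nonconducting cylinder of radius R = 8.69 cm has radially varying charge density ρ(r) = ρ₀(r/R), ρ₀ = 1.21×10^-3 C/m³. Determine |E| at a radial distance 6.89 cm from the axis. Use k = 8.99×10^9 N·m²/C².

|E| = 2.49×10^6 V/m

Coaxial Gaussian cylinder, radius r = 6.89 cm, length L (r < R).
Integrating ρ over the cross-section to radius r: λ_enc = (2πρ₀/R) ∫₀^r r'^2 dr' = 2πρ₀ r^3/(3·R) = 9.539×10^-6 C/m.
Gauss's law: E·2πrL = λ_enc L/ε₀.
E = 2k|λ_enc|/r = 2(8.99×10^9)(9.539e-6)/(0.0689) = 2.49×10^6 N/C.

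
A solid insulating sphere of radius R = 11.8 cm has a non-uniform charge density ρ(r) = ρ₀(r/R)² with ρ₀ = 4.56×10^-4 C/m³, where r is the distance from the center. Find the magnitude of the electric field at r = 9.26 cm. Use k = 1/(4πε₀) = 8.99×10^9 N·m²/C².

E ≈ 5.88e5 N/C

Symmetry ⇒ E = E(r) r̂. Gaussian sphere of radius r = 9.26 cm (r < R).
Q_enc = ∫₀^r ρ(r')·4πr'² dr' = (4πρ₀/R²) ∫₀^r r'^4 dr' = 4πρ₀ r^5/(5·R²) = 5.604×10^-7 C.
By Gauss's law, ∮E·dA = E·4πr² = Q_enc/ε₀.
E = k|Q_enc|/r² = (8.99×10^9)(5.604×10^-7)/(0.0926)² = 5.88×10^5 N/C.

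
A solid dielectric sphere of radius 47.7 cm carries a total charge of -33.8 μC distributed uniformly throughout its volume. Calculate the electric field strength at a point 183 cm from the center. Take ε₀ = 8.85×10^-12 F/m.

|E| = 9.08e4 V/m

By spherical symmetry E is radial; choose a Gaussian sphere of radius r = 183 cm (r > R, so the entire charge is enclosed).
Q_enc = -33.8 μC = -3.38×10^-5 C.
By Gauss's law, ∮E·dA = E·4πr² = Q_enc/ε₀.
E = |Q_enc|/(4πε₀r²) = (3.38e-5)/(4π·8.85×10^-12·(1.83)²) = 9.08e4 N/C.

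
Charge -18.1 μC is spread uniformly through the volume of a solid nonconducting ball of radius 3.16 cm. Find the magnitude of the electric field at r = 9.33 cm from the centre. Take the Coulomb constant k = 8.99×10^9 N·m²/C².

Take a concentric spherical Gaussian surface of radius r = 9.33 cm (r > R, so the entire charge is enclosed).
Q_enc = -18.1 μC = -1.81×10^-5 C.
Since E is radial and uniform over the Gaussian sphere, Φ = E·4πr² = Q_enc/ε₀.
E = k|Q_enc|/r² = (8.99×10^9)(1.81×10^-5)/(0.0933)² = 1.87×10^7 N/C.

|E| ≈ 1.87×10^7 N/C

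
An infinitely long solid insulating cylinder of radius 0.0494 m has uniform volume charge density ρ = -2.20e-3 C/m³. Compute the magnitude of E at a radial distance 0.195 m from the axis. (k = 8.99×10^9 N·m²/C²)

Take a coaxial cylindrical Gaussian surface of radius r = 0.195 m and length L (r > 0.0494 m, full cross-section enclosed).
λ_enc = ρ·πR² = (-2.20×10^-3)π(0.0494)² = -1.687×10^-5 C/m.
Gauss's law: E·2πrL = λ_enc L/ε₀.
E = 2k|λ_enc|/r = 2(8.99×10^9)(1.687×10^-5)/(0.195) = 1.56×10^6 N/C.

E ≈ 1.56×10^6 N/C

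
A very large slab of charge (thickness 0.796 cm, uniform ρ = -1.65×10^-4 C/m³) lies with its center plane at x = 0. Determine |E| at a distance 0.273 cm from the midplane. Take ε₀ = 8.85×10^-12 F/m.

E = 5.09×10^4 N/C

By symmetry E is perpendicular to the slab. A Gaussian pillbox from −0.273 cm to +0.273 cm (face area A) lies entirely within the slab.
Q_enc = ρ·(2x)·A and flux = 2EA, so 2EA = 2ρxA/ε₀ ⇒ E = |ρ|x/ε₀.
E = (1.65e-4)(0.00273)/(8.85×10^-12) = 5.09×10^4 N/C.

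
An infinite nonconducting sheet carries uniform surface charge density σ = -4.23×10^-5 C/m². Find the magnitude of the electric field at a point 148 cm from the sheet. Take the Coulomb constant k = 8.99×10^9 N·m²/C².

The symmetry is planar: E is normal to the sheet and the same magnitude on both sides. Take a pillbox straddling the sheet with end-cap area A.
Only the two end caps contribute flux: Φ = 2EA. With Q_enc = σA, Gauss's law gives E = |σ|/(2ε₀).
E = 2πk|σ| = 2π(8.99×10^9)(4.23×10^-5) = 2.39×10^6 N/C.

E ≈ 2.39×10^6 N/C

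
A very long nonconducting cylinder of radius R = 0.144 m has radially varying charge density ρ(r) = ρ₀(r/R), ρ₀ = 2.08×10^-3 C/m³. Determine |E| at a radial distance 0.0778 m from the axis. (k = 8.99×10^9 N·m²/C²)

3.29e6 N/C

Take a coaxial cylindrical Gaussian surface of radius r = 0.0778 m and length L (r < R).
λ_enc = ∫₀^r ρ(r')·2πr' dr' = (2πρ₀/R)·r^3/3 = 1.425e-5 C/m.
Applying ∮E·dA = Q_enc/ε₀ with the end caps contributing no flux:
E = 2k|λ_enc|/r = 2(8.99×10^9)(1.425e-5)/(0.0778) = 3.29×10^6 N/C.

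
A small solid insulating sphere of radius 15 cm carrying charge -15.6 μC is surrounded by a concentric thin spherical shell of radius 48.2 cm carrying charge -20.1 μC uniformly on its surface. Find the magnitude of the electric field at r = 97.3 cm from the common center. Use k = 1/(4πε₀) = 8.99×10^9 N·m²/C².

By spherical symmetry E is radial; choose a Gaussian sphere of radius r = 97.3 cm (r > 48.2 cm, enclosing both).
Q_enc = (-15.6 μC) + (-20.1 μC) = -3.57e-5 C.
Gauss's law: E·4πr² = Q_enc/ε₀.
E = k|Q_enc|/r² = (8.99×10^9)(3.57×10^-5)/(0.973)² = 3.39×10^5 N/C.

E ≈ 3.39×10^5 N/C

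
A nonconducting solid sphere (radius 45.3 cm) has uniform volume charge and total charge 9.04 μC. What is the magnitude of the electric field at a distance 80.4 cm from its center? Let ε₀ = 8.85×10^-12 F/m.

E = 1.26e5 N/C

Take a concentric spherical Gaussian surface of radius r = 80.4 cm (r > R, so the entire charge is enclosed).
Q_enc = 9.04 μC = 9.04×10^-6 C.
Applying ∮E·dA = Q_enc/ε₀ with Φ = E(4πr²):
E = |Q_enc|/(4πε₀r²) = (9.04e-6)/(4π·8.85×10^-12·(0.804)²) = 1.26×10^5 N/C.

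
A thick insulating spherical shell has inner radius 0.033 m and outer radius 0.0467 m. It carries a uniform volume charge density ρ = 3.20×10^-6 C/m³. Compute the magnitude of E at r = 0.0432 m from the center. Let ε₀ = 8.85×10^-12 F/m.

Use a concentric Gaussian sphere at r = 0.0432 m (within the shell material, 0.033 m < r < 0.0467 m).
Enclosed charge is the volume from a to r: Q_enc = (4π/3)ρ(r³ − a³) = 5.99e-10 C.
Since E is radial and uniform over the Gaussian sphere, Φ = E·4πr² = Q_enc/ε₀.
E = |Q_enc|/(4πε₀r²) = (5.99×10^-10)/(4π·8.85×10^-12·(0.0432)²) = 2.89×10^3 N/C.

2.89×10^3 N/C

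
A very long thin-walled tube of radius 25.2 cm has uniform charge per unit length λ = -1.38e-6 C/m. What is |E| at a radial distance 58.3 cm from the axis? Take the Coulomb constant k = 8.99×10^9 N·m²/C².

Coaxial Gaussian cylinder, radius r = 58.3 cm, length L (r > 25.2 cm).
The full line charge is enclosed: λ_enc = -1.38e-6 C/m.
Gauss's law: E·2πrL = λ_enc L/ε₀.
E = 2k|λ_enc|/r = 2(8.99×10^9)(1.38e-6)/(0.583) = 4.26×10^4 N/C.

|E| ≈ 4.26e4 V/m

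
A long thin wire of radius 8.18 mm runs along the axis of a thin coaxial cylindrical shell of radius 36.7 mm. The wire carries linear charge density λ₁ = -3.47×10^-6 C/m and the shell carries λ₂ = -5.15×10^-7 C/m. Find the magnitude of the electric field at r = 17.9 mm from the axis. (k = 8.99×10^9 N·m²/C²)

|E| = 3.49e6 V/m

Choose a coaxial cylinder of radius r = 17.9 mm (arbitrary length L) as the Gaussian surface (between the conductors, 8.18 mm < r < 36.7 mm).
The shell at 36.7 mm lies outside the Gaussian surface, so λ_enc = λ₁ = -3.47×10^-6 C/m.
By Gauss's law (flux through the curved wall only), E·2πrL = λ_enc L/ε₀.
E = 2k|λ_enc|/r = 2(8.99×10^9)(3.47e-6)/(0.0179) = 3.49×10^6 N/C.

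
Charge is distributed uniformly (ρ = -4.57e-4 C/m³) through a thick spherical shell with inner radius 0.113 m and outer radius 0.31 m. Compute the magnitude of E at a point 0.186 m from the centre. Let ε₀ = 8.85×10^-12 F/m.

By spherical symmetry E is radial; choose a Gaussian sphere of radius r = 0.186 m (within the shell material, 0.113 m < r < 0.31 m).
Only the shell between 0.113 m and r is enclosed: Q_enc = ρ·(4π/3)(r³ − a³) = (-4.57×10^-4)·(4π/3)·((0.186)³ − (0.113)³) = -9.556×10^-6 C.
Applying ∮E·dA = Q_enc/ε₀ with Φ = E(4πr²):
E = |Q_enc|/(4πε₀r²) = (9.556e-6)/(4π·8.85×10^-12·(0.186)²) = 2.48×10^6 N/C.

E ≈ 2.48e6 N/C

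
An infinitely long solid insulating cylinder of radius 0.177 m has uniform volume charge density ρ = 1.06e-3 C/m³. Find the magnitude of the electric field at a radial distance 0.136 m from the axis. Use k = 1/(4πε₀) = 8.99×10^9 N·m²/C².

E ≈ 8.14×10^6 V/m

Coaxial Gaussian cylinder, radius r = 0.136 m, length L (r < R).
Charge inside radius r per length L is ρ·πr²·L, so λ_enc = ρπr² = 6.159×10^-5 C/m.
Applying ∮E·dA = Q_enc/ε₀ with the end caps contributing no flux:
E = 2k|λ_enc|/r = 2(8.99×10^9)(6.159e-5)/(0.136) = 8.14×10^6 N/C.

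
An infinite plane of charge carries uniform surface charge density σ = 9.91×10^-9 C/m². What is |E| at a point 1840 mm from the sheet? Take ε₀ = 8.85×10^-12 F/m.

E = 560 N/C

The symmetry is planar: E is normal to the sheet and the same magnitude on both sides. Take a pillbox straddling the sheet with end-cap area A.
Only the two end caps contribute flux: Φ = 2EA. With Q_enc = σA, Gauss's law gives E = |σ|/(2ε₀).
E = |σ|/(2ε₀) = (9.91e-9)/(2·8.85×10^-12) = 560 N/C.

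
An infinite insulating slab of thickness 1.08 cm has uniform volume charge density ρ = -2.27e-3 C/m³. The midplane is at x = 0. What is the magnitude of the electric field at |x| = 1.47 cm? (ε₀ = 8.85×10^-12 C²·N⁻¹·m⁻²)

The point |x| = 1.47 cm lies outside the slab (half-thickness 0.0054 m). A symmetric pillbox spanning the full slab encloses Q_enc = ρ·d·A.
Flux = 2EA ⇒ E = |ρ|d/(2ε₀), independent of distance outside.
E = (2.27×10^-3)(0.0108)/(2·8.85×10^-12) = 1.39×10^6 N/C.

E = 1.39×10^6 N/C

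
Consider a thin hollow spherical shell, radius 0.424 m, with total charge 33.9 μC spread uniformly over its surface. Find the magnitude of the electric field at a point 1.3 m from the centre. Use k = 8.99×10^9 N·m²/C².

|E| ≈ 1.80×10^5 N/C

Symmetry ⇒ E = E(r) r̂. Gaussian sphere of radius r = 1.3 m (r > 0.424 m).
The entire shell is enclosed: Q_enc = 3.39e-5 C.
Gauss's law: E·4πr² = Q_enc/ε₀.
E = k|Q_enc|/r² = (8.99×10^9)(3.39×10^-5)/(1.3)² = 1.80×10^5 N/C.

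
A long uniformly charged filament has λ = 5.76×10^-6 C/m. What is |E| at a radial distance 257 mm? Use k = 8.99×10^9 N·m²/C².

Take a coaxial cylindrical Gaussian surface of radius r = 257 mm and length L.
Q_enc = λL, so λ_enc = 5.76×10^-6 C/m.
Gauss's law: E·2πrL = λ_enc L/ε₀.
E = 2k|λ_enc|/r = 2(8.99×10^9)(5.76×10^-6)/(0.257) = 4.03×10^5 N/C.

4.03×10^5 V/m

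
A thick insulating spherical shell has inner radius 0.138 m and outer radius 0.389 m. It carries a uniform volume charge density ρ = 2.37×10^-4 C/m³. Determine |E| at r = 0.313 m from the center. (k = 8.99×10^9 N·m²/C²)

E ≈ 2.55×10^6 N/C

Symmetry ⇒ E = E(r) r̂. Gaussian sphere of radius r = 0.313 m (within the shell material, 0.138 m < r < 0.389 m).
Only the shell between 0.138 m and r is enclosed: Q_enc = ρ·(4π/3)(r³ − a³) = (2.37×10^-4)·(4π/3)·((0.313)³ − (0.138)³) = 2.783e-5 C.
By Gauss's law, ∮E·dA = E·4πr² = Q_enc/ε₀.
E = k|Q_enc|/r² = (8.99×10^9)(2.783e-5)/(0.313)² = 2.55×10^6 N/C.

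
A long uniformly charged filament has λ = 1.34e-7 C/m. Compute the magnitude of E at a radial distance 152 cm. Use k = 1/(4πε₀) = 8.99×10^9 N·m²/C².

|E| = 1.59×10^3 N/C

Coaxial Gaussian cylinder, radius r = 152 cm, length L.
Q_enc = λL, so λ_enc = 1.34×10^-7 C/m.
By Gauss's law (flux through the curved wall only), E·2πrL = λ_enc L/ε₀.
E = 2k|λ_enc|/r = 2(8.99×10^9)(1.34×10^-7)/(1.52) = 1.59e3 N/C.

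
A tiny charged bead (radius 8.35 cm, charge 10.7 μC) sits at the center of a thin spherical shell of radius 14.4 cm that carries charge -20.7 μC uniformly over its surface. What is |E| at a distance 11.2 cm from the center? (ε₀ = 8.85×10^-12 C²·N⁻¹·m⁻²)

Use a concentric Gaussian sphere at r = 11.2 cm (between the bodies, 8.35 cm < r < 14.4 cm).
The shell at 14.4 cm lies outside the Gaussian surface, so Q_enc = 10.7 μC = 1.07e-5 C.
By Gauss's law, ∮E·dA = E·4πr² = Q_enc/ε₀.
E = |Q_enc|/(4πε₀r²) = (1.07×10^-5)/(4π·8.85×10^-12·(0.112)²) = 7.67×10^6 N/C.

7.67×10^6 N/C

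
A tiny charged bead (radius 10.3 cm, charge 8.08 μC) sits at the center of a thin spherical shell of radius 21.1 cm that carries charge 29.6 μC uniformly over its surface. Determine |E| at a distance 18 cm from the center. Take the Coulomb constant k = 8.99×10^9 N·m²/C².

Use a concentric Gaussian sphere at r = 18 cm (between the bodies, 10.3 cm < r < 21.1 cm).
Only the inner charge is enclosed; the outer shell contributes nothing inside itself. Q_enc = 8.08 μC = 8.08×10^-6 C.
By Gauss's law, ∮E·dA = E·4πr² = Q_enc/ε₀.
E = k|Q_enc|/r² = (8.99×10^9)(8.08×10^-6)/(0.18)² = 2.24e6 N/C.

|E| ≈ 2.24e6 N/C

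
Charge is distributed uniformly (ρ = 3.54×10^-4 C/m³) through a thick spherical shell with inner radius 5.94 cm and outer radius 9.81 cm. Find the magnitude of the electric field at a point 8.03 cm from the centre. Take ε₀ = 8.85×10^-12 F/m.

|E| ≈ 6.37×10^5 N/C

By spherical symmetry E is radial; choose a Gaussian sphere of radius r = 8.03 cm (within the shell material, 5.94 cm < r < 9.81 cm).
Enclosed charge is the volume from a to r: Q_enc = (4π/3)ρ(r³ − a³) = 4.57×10^-7 C.
Since E is radial and uniform over the Gaussian sphere, Φ = E·4πr² = Q_enc/ε₀.
E = |Q_enc|/(4πε₀r²) = (4.57×10^-7)/(4π·8.85×10^-12·(0.0803)²) = 6.37×10^5 N/C.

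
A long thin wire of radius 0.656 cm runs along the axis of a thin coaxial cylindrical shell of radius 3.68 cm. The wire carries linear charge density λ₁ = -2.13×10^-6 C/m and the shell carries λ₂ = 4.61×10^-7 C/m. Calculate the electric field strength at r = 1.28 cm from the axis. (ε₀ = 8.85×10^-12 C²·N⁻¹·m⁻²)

Coaxial Gaussian cylinder, radius r = 1.28 cm, length L (between the conductors, 0.656 cm < r < 3.68 cm).
Only the inner wire is enclosed; the outer shell contributes nothing inside itself. λ_enc = λ₁ = -2.13e-6 C/m.
Since E is radial and uniform over the curved surface, Φ = E·2πrL = Q_enc/ε₀ = λ_enc L/ε₀.
E = |λ_enc|/(2πε₀r) = (2.13×10^-6)/(2π·8.85×10^-12·0.0128) = 2.99×10^6 N/C.

|E| = 2.99e6 V/m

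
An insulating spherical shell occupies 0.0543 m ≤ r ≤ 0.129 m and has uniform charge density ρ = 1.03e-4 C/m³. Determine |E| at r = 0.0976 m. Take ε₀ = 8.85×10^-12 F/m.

E = 3.13e5 V/m

Use a concentric Gaussian sphere at r = 0.0976 m (within the shell material, 0.0543 m < r < 0.129 m).
Enclosed charge is the volume from a to r: Q_enc = (4π/3)ρ(r³ − a³) = 3.32e-7 C.
Gauss's law: E·4πr² = Q_enc/ε₀.
E = |Q_enc|/(4πε₀r²) = (3.32×10^-7)/(4π·8.85×10^-12·(0.0976)²) = 3.13e5 N/C.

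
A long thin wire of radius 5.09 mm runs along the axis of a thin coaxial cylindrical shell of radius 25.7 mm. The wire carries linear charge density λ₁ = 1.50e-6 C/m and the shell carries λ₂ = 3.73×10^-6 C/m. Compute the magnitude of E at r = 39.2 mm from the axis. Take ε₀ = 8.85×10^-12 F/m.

By cylindrical symmetry E is radial; use a coaxial Gaussian cylinder of radius 39.2 mm and length L (r > 25.7 mm, enclosing both).
λ_enc = λ₁ + λ₂ = (1.50×10^-6) + (3.73×10^-6) = 5.23e-6 C/m.
Since E is radial and uniform over the curved surface, Φ = E·2πrL = Q_enc/ε₀ = λ_enc L/ε₀.
E = |λ_enc|/(2πε₀r) = (5.23e-6)/(2π·8.85×10^-12·0.0392) = 2.40e6 N/C.

|E| ≈ 2.40×10^6 N/C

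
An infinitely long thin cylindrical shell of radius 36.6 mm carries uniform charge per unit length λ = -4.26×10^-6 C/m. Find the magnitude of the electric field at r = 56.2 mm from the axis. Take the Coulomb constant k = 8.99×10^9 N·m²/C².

By cylindrical symmetry E is radial; use a coaxial Gaussian cylinder of radius 56.2 mm and length L (r > 36.6 mm).
The full line charge is enclosed: λ_enc = -4.26×10^-6 C/m.
Gauss's law: E·2πrL = λ_enc L/ε₀.
E = 2k|λ_enc|/r = 2(8.99×10^9)(4.26e-6)/(0.0562) = 1.36×10^6 N/C.

1.36e6 V/m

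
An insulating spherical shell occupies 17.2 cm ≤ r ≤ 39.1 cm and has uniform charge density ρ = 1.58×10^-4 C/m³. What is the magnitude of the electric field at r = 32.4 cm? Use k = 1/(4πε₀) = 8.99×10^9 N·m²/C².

Symmetry ⇒ E = E(r) r̂. Gaussian sphere of radius r = 32.4 cm (within the shell material, 17.2 cm < r < 39.1 cm).
Enclosed charge is the volume from a to r: Q_enc = (4π/3)ρ(r³ − a³) = 1.914×10^-5 C.
Since E is radial and uniform over the Gaussian sphere, Φ = E·4πr² = Q_enc/ε₀.
E = k|Q_enc|/r² = (8.99×10^9)(1.914×10^-5)/(0.324)² = 1.64×10^6 N/C.

|E| = 1.64e6 V/m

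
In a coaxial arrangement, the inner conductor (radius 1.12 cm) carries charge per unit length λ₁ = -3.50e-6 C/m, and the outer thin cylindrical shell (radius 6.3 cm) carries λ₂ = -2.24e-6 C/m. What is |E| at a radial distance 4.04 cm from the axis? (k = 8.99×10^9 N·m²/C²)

E = 1.56×10^6 N/C

Choose a coaxial cylinder of radius r = 4.04 cm (arbitrary length L) as the Gaussian surface (between the conductors, 1.12 cm < r < 6.3 cm).
The shell at 6.3 cm lies outside the Gaussian surface, so λ_enc = λ₁ = -3.50e-6 C/m.
Gauss's law: E·2πrL = λ_enc L/ε₀.
E = 2k|λ_enc|/r = 2(8.99×10^9)(3.50e-6)/(0.0404) = 1.56×10^6 N/C.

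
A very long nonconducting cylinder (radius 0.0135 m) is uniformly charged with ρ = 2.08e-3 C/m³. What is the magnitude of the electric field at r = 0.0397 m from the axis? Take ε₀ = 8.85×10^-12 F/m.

Choose a coaxial cylinder of radius r = 0.0397 m (arbitrary length L) as the Gaussian surface (r > 0.0135 m, full cross-section enclosed).
λ_enc = ρ·πR² = (2.08×10^-3)π(0.0135)² = 1.191×10^-6 C/m.
Gauss's law: E·2πrL = λ_enc L/ε₀.
E = |λ_enc|/(2πε₀r) = (1.191×10^-6)/(2π·8.85×10^-12·0.0397) = 5.39e5 N/C.

5.39×10^5 N/C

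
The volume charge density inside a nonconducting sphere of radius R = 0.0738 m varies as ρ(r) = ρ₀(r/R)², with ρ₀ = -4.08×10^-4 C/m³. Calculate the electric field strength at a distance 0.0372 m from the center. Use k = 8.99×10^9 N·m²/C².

Symmetry ⇒ E = E(r) r̂. Gaussian sphere of radius r = 0.0372 m (r < R).
Q_enc = ∫₀^r ρ(r')·4πr'² dr' = (4πρ₀/R²) ∫₀^r r'^4 dr' = 4πρ₀ r^5/(5·R²) = -1.341e-8 C.
Gauss's law: E·4πr² = Q_enc/ε₀.
E = k|Q_enc|/r² = (8.99×10^9)(1.341e-8)/(0.0372)² = 8.71×10^4 N/C.

E ≈ 8.71e4 N/C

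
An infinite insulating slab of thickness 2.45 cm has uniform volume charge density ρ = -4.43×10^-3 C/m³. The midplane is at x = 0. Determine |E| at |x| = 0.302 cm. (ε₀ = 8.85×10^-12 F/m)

By symmetry E is perpendicular to the slab. A Gaussian pillbox from −0.302 cm to +0.302 cm (face area A) lies entirely within the slab.
Q_enc = ρ·(2x)·A and flux = 2EA, so 2EA = 2ρxA/ε₀ ⇒ E = |ρ|x/ε₀.
E = (4.43×10^-3)(0.00302)/(8.85×10^-12) = 1.51×10^6 N/C.

E = 1.51e6 V/m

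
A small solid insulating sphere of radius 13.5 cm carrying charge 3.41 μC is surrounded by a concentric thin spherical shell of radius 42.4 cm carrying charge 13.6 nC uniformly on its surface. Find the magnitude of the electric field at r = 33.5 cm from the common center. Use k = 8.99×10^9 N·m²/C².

Symmetry ⇒ E = E(r) r̂. Gaussian sphere of radius r = 33.5 cm (between the bodies, 13.5 cm < r < 42.4 cm).
Only the inner charge is enclosed; the outer shell contributes nothing inside itself. Q_enc = 3.41 μC = 3.41e-6 C.
Applying ∮E·dA = Q_enc/ε₀ with Φ = E(4πr²):
E = k|Q_enc|/r² = (8.99×10^9)(3.41×10^-6)/(0.335)² = 2.73×10^5 N/C.

E = 2.73×10^5 N/C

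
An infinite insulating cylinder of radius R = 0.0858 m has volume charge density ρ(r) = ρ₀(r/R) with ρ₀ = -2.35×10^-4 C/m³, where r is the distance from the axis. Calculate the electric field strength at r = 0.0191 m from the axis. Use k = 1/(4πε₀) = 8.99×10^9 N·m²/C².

|E| ≈ 3.76e4 V/m

Choose a coaxial cylinder of radius r = 0.0191 m (arbitrary length L) as the Gaussian surface (r < R).
λ_enc = ∫₀^r ρ(r')·2πr' dr' = (2πρ₀/R)·r^3/3 = -3.997×10^-8 C/m.
Applying ∮E·dA = Q_enc/ε₀ with the end caps contributing no flux:
E = 2k|λ_enc|/r = 2(8.99×10^9)(3.997e-8)/(0.0191) = 3.76×10^4 N/C.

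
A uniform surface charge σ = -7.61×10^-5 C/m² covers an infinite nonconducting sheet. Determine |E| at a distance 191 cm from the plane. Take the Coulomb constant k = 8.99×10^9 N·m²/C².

E = 4.30×10^6 V/m

By planar symmetry E is perpendicular to the sheet and uniform; use a Gaussian pillbox with flat faces of area A on each side of the sheet.
Only the two end caps contribute flux: Φ = 2EA. With Q_enc = σA, Gauss's law gives E = |σ|/(2ε₀).
E = 2πk|σ| = 2π(8.99×10^9)(7.61×10^-5) = 4.30×10^6 N/C.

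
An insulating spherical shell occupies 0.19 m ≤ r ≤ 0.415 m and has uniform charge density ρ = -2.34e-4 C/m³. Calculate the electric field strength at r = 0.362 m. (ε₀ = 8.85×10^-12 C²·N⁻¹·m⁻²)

Take a concentric spherical Gaussian surface of radius r = 0.362 m (within the shell material, 0.19 m < r < 0.415 m).
Enclosed charge is the volume from a to r: Q_enc = (4π/3)ρ(r³ − a³) = -3.977e-5 C.
Since E is radial and uniform over the Gaussian sphere, Φ = E·4πr² = Q_enc/ε₀.
E = |Q_enc|/(4πε₀r²) = (3.977×10^-5)/(4π·8.85×10^-12·(0.362)²) = 2.73×10^6 N/C.

2.73e6 N/C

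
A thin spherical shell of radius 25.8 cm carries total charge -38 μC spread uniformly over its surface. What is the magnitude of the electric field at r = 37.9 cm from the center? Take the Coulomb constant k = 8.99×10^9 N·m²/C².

Use a concentric Gaussian sphere at r = 37.9 cm (r > 25.8 cm).
The entire shell is enclosed: Q_enc = -3.80×10^-5 C.
Applying ∮E·dA = Q_enc/ε₀ with Φ = E(4πr²):
E = k|Q_enc|/r² = (8.99×10^9)(3.80×10^-5)/(0.379)² = 2.38e6 N/C.

|E| ≈ 2.38×10^6 N/C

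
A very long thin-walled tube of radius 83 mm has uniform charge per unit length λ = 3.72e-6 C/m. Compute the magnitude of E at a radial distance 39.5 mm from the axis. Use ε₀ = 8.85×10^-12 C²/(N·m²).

Choose a coaxial cylinder of radius r = 39.5 mm (arbitrary length L) as the Gaussian surface (r < 83 mm, inside the shell).
All the surface charge lies outside this cylinder: Q_enc = 0, hence E = 0.

E = 0 (no enclosed charge)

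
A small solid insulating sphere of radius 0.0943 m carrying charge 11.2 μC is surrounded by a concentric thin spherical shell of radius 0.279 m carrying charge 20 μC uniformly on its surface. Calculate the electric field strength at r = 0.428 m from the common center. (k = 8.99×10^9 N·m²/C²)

Symmetry ⇒ E = E(r) r̂. Gaussian sphere of radius r = 0.428 m (r > 0.279 m, enclosing both).
Q_enc = (11.2 μC) + (20 μC) = 3.12×10^-5 C.
By Gauss's law, ∮E·dA = E·4πr² = Q_enc/ε₀.
E = k|Q_enc|/r² = (8.99×10^9)(3.12×10^-5)/(0.428)² = 1.53×10^6 N/C.

|E| ≈ 1.53×10^6 V/m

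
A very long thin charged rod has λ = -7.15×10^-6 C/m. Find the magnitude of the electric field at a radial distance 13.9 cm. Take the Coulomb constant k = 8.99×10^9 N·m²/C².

E = 9.25×10^5 N/C

Coaxial Gaussian cylinder, radius r = 13.9 cm, length L.
Q_enc = λL, so λ_enc = -7.15×10^-6 C/m.
Gauss's law: E·2πrL = λ_enc L/ε₀.
E = 2k|λ_enc|/r = 2(8.99×10^9)(7.15×10^-6)/(0.139) = 9.25e5 N/C.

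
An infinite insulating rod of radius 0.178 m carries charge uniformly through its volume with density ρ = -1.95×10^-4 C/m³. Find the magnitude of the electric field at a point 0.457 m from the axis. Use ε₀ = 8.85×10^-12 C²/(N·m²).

7.64×10^5 N/C

Choose a coaxial cylinder of radius r = 0.457 m (arbitrary length L) as the Gaussian surface (r > 0.178 m, full cross-section enclosed).
λ_enc = ρ·πR² = (-1.95e-4)π(0.178)² = -1.941×10^-5 C/m.
Since E is radial and uniform over the curved surface, Φ = E·2πrL = Q_enc/ε₀ = λ_enc L/ε₀.
E = |λ_enc|/(2πε₀r) = (1.941e-5)/(2π·8.85×10^-12·0.457) = 7.64e5 N/C.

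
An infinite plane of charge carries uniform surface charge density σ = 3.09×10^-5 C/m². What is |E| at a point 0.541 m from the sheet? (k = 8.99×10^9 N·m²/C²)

Choose a cylindrical pillbox piercing the sheet, end faces (area A) parallel to it.
Only the two end caps contribute flux: Φ = 2EA. With Q_enc = σA, Gauss's law gives E = |σ|/(2ε₀).
E = 2πk|σ| = 2π(8.99×10^9)(3.09e-5) = 1.75×10^6 N/C.

E ≈ 1.75×10^6 N/C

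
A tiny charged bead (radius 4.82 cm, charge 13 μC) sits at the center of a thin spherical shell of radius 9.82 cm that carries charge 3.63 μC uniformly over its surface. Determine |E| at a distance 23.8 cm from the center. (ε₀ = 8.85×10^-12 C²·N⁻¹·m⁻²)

Use a concentric Gaussian sphere at r = 23.8 cm (r > 9.82 cm, enclosing both).
Q_enc = (13 μC) + (3.63 μC) = 1.663×10^-5 C.
Since E is radial and uniform over the Gaussian sphere, Φ = E·4πr² = Q_enc/ε₀.
E = |Q_enc|/(4πε₀r²) = (1.663×10^-5)/(4π·8.85×10^-12·(0.238)²) = 2.64e6 N/C.

E ≈ 2.64×10^6 N/C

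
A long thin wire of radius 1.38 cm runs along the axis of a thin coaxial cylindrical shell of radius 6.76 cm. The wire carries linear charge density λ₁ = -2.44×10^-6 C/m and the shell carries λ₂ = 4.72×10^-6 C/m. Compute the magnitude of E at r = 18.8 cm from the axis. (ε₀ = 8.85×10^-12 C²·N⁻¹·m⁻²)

E ≈ 2.18×10^5 N/C

By cylindrical symmetry E is radial; use a coaxial Gaussian cylinder of radius 18.8 cm and length L (r > 6.76 cm, enclosing both).
λ_enc = λ₁ + λ₂ = (-2.44×10^-6) + (4.72e-6) = 2.28×10^-6 C/m.
By Gauss's law (flux through the curved wall only), E·2πrL = λ_enc L/ε₀.
E = |λ_enc|/(2πε₀r) = (2.28×10^-6)/(2π·8.85×10^-12·0.188) = 2.18e5 N/C.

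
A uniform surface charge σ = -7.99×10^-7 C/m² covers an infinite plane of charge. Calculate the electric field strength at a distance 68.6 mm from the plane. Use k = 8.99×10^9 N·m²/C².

|E| ≈ 4.51e4 V/m

The symmetry is planar: E is normal to the sheet and the same magnitude on both sides. Take a pillbox straddling the sheet with end-cap area A.
Flux Φ = 2EA and Q_enc = σA, so 2EA = σA/ε₀ ⇒ E = |σ|/(2ε₀), independent of distance.
E = 2πk|σ| = 2π(8.99×10^9)(7.99×10^-7) = 4.51×10^4 N/C.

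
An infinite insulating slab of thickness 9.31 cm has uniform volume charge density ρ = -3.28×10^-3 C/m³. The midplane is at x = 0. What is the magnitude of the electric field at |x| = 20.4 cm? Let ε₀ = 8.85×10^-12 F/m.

|E| = 1.73e7 V/m

The point |x| = 20.4 cm lies outside the slab (half-thickness 0.04655 m). A symmetric pillbox spanning the full slab encloses Q_enc = ρ·d·A.
Flux = 2EA ⇒ E = |ρ|d/(2ε₀), independent of distance outside.
E = (3.28×10^-3)(0.0931)/(2·8.85×10^-12) = 1.73×10^7 N/C.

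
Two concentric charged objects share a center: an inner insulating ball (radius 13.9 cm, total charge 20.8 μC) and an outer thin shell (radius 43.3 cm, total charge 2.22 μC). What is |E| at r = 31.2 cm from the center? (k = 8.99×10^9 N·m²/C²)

Take a concentric spherical Gaussian surface of radius r = 31.2 cm (between the bodies, 13.9 cm < r < 43.3 cm).
The shell at 43.3 cm lies outside the Gaussian surface, so Q_enc = 20.8 μC = 2.08×10^-5 C.
Applying ∮E·dA = Q_enc/ε₀ with Φ = E(4πr²):
E = k|Q_enc|/r² = (8.99×10^9)(2.08e-5)/(0.312)² = 1.92×10^6 N/C.

E ≈ 1.92×10^6 N/C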